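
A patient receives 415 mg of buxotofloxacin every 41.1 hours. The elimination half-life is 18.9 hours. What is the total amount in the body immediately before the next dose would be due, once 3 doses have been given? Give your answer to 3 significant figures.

117 mg

The 3 doses were given 123.3, 82.2, 41.1 hours ago.
Total = 415·(1/2)^(123.3/18.9) + 415·(1/2)^(82.2/18.9) + 415·(1/2)^(41.1/18.9)
      = 4.5101 + 20.361 + 91.924 ≈ 116.8 mg.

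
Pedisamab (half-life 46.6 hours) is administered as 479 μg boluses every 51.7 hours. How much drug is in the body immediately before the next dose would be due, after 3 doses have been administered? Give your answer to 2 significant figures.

The 3 doses were given 155.1, 103.4, 51.7 hours ago.
Total = 479·(1/2)^(155.1/46.6) + 479·(1/2)^(103.4/46.6) + 479·(1/2)^(51.7/46.6)
      = 47.688 + 102.89 + 222 ≈ 372.58 μg.

370 μg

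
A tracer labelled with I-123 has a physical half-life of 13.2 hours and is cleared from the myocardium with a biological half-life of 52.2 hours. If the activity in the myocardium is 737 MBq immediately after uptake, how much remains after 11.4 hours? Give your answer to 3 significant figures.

348 MBq

1/t_eff = 1/t_phys + 1/t_biol = 1/13.2 + 1/52.2 = 0.094915 per hour.
t_eff = 13.2 × 52.2 / (13.2 + 52.2) ≈ 10.536 hours.
Remaining = 737 × (1/2)^(11.4/10.536) = 737 × (1/2)^1.082 ≈ 348.13 MBq.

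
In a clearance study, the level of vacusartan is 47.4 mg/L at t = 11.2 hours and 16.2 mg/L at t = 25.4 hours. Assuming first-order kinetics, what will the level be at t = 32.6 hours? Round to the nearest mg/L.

9 mg/L

Over Δt = 25.4 − 11.2 = 14.2 hours, the level fell by a factor of 47.4/16.2 ≈ 2.9259.
n = log₂(2.9259) ≈ 1.5489 half-lives, so t½ = 14.2/1.5489 ≈ 9.1678 hours.
From t = 25.4 to t = 32.6: 16.2 × (1/2)^((32.6−25.4)/9.1678) ≈ 9.3994 mg/L.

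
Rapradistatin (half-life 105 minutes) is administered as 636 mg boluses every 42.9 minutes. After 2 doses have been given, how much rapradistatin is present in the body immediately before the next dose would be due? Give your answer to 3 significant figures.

The 2 doses were given 85.8, 42.9 minutes ago.
Total = 636·(1/2)^(85.8/105) + 636·(1/2)^(42.9/105)
      = 360.97 + 479.14 ≈ 840.11 mg.

840 mg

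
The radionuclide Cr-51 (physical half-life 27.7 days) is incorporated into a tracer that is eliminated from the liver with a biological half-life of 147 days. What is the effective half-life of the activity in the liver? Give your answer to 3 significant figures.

1/t_eff = 1/t_phys + 1/t_biol = 1/27.7 + 1/147 = 0.042904 per day.
t_eff = 27.7 × 147 / (27.7 + 147) ≈ 23.308 days.

23.3 days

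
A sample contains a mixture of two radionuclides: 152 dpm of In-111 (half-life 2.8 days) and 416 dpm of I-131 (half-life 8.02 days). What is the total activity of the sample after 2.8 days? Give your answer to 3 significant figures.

In-111: 152 × (1/2)^(2.8/2.8) = 152 × (1/2)^1 ≈ 76 dpm.
I-131: 416 × (1/2)^(2.8/8.02) = 416 × (1/2)^0.34913 ≈ 326.58 dpm.
Total = 76 + 326.58 ≈ 402.58 dpm.

403 dpm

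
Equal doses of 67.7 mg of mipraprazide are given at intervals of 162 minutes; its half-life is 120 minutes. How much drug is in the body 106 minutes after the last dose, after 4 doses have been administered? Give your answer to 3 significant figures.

The 4 doses were given 592, 430, 268, 106 minutes ago.
Total = 67.7·(1/2)^(592/120) + 67.7·(1/2)^(430/120) + 67.7·(1/2)^(268/120) + 67.7·(1/2)^(106/120)
      = 2.2157 + 5.648 + 14.398 + 36.701 ≈ 58.962 mg.

59.0 mg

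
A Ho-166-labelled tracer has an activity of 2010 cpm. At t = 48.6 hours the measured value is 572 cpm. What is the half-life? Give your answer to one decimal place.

A/A₀ = 572/2010 ≈ 0.28458.
n = log₂(3.514) ≈ 1.8131 half-lives elapsed in 48.6 hours.
t½ = 48.6/1.8131 ≈ 26.805 hours.

26.8 hours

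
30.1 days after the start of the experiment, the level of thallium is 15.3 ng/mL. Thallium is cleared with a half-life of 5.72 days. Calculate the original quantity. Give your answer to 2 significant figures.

Number of half-lives elapsed: n = 30.1/5.72 ≈ 5.2622.
A₀ = A × 2^n = 15.3 × 2^5.2622 = 15.3 × 38.379 ≈ 587.2 ng/mL.

590 ng/mL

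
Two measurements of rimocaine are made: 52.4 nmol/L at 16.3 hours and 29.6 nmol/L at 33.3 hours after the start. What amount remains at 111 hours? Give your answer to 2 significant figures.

Over Δt = 33.3 − 16.3 = 17 hours, the level fell by a factor of 52.4/29.6 ≈ 1.7703.
n = log₂(1.7703) ≈ 0.82397 half-lives, so t½ = 17/0.82397 ≈ 20.632 hours.
From t = 33.3 to t = 111: 29.6 × (1/2)^((111−33.3)/20.632) ≈ 2.1757 nmol/L.

2.2 nmol/L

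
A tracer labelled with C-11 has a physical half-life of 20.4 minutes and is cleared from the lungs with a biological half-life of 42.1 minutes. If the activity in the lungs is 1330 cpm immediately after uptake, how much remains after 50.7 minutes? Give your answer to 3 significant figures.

103 cpm

1/t_eff = 1/t_phys + 1/t_biol = 1/20.4 + 1/42.1 = 0.072773 per minute.
t_eff = 20.4 × 42.1 / (20.4 + 42.1) ≈ 13.741 minutes.
Remaining = 1330 × (1/2)^(50.7/13.741) = 1330 × (1/2)^3.6896 ≈ 103.08 cpm.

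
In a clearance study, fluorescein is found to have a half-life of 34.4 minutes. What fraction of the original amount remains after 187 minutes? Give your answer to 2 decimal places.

n = 187/34.4 ≈ 5.436 half-lives.
Fraction remaining = (1/2)^5.436 ≈ 0.023099.

0.02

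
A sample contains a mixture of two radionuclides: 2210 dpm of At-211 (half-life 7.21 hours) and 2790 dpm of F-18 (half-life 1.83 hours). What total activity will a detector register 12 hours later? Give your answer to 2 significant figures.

730 dpm

At-211: 2210 × (1/2)^(12/7.21) = 2210 × (1/2)^1.6644 ≈ 697.22 dpm.
F-18: 2790 × (1/2)^(12/1.83) = 2790 × (1/2)^6.5574 ≈ 29.624 dpm.
Total = 697.22 + 29.624 ≈ 726.85 dpm.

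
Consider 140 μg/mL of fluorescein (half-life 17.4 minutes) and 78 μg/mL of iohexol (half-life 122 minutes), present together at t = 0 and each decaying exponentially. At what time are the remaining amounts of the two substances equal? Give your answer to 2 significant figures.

Set 140·(1/2)^(t/17.4) = 78·(1/2)^(t/122).
Taking log₂: log₂(140/78) = t·(1/17.4 − 1/122).
log₂(1.7949) = 0.84388; 1/17.4 − 1/122 = 0.049275.
t = 0.84388 / 0.049275 ≈ 17.126 minutes.

17 minutes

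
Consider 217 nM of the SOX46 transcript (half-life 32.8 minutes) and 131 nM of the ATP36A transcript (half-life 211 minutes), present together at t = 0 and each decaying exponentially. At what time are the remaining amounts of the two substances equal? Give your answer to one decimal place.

28.3 minutes

Set 217·(1/2)^(t/32.8) = 131·(1/2)^(t/211).
Taking log₂: log₂(217/131) = t·(1/32.8 − 1/211).
log₂(1.6565) = 0.72813; 1/32.8 − 1/211 = 0.025748.
t = 0.72813 / 0.025748 ≈ 28.279 minutes.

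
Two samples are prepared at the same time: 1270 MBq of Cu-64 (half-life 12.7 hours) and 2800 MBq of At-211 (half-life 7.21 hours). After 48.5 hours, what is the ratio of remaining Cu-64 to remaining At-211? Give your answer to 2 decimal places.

3.40

Cu-64: 1270 × (1/2)^(48.5/12.7) = 1270 × (1/2)^3.8189 ≈ 89.991 MBq.
At-211: 2800 × (1/2)^(48.5/7.21) = 2800 × (1/2)^6.7268 ≈ 26.436 MBq.
Ratio ≈ 89.991 / 26.436 ≈ 3.4041.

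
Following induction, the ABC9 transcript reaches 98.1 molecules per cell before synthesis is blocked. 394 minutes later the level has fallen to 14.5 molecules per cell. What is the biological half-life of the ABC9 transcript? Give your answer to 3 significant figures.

143 minutes

A/A₀ = 14.5/98.1 ≈ 0.14781.
n = log₂(6.7655) ≈ 2.7582 half-lives elapsed in 394 minutes.
t½ = 394/2.7582 ≈ 142.85 minutes.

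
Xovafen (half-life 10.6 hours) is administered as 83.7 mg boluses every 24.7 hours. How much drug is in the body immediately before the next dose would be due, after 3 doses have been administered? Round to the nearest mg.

The 3 doses were given 74.1, 49.4, 24.7 hours ago.
Total = 83.7·(1/2)^(74.1/10.6) + 83.7·(1/2)^(49.4/10.6) + 83.7·(1/2)^(24.7/10.6)
      = 0.6582 + 3.3099 + 16.644 ≈ 20.612 mg.

21 mg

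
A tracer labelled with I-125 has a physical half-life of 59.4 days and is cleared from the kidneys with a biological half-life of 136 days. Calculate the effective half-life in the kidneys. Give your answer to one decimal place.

41.3 days

1/t_eff = 1/t_phys + 1/t_biol = 1/59.4 + 1/136 = 0.024188 per day.
t_eff = 59.4 × 136 / (59.4 + 136) ≈ 41.343 days.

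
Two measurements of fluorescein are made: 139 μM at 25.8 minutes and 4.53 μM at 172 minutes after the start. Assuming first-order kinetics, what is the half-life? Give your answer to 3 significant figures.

29.6 minutes

Over Δt = 172 − 25.8 = 146.2 minutes, the level fell by a factor of 139/4.53 ≈ 30.684.
n = log₂(30.684) ≈ 4.9394 half-lives, so t½ = 146.2/4.9394 ≈ 29.599 minutes.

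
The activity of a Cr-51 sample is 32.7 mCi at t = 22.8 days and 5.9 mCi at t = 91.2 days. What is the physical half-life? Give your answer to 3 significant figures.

27.7 days

Over Δt = 91.2 − 22.8 = 68.4 days, the level fell by a factor of 32.7/5.9 ≈ 5.5424.
n = log₂(5.5424) ≈ 2.4705 half-lives, so t½ = 68.4/2.4705 ≈ 27.687 days.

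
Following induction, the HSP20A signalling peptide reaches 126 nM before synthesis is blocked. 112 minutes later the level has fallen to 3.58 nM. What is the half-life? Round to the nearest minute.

A/A₀ = 3.58/126 ≈ 0.028413.
n = log₂(35.196) ≈ 5.1373 half-lives elapsed in 112 minutes.
t½ = 112/5.1373 ≈ 21.801 minutes.

22 minutes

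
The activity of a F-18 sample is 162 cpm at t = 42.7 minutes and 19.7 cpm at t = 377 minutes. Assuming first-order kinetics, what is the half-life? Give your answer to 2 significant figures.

Over Δt = 377 − 42.7 = 334.3 minutes, the level fell by a factor of 162/19.7 ≈ 8.2234.
n = log₂(8.2234) ≈ 3.0397 half-lives, so t½ = 334.3/3.0397 ≈ 109.98 minutes.

110 minutes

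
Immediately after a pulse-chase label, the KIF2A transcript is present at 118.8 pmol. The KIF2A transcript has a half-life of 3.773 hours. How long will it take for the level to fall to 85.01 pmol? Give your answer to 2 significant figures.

1.8 hours

Fraction remaining = 85.01/118.8 ≈ 0.71557.
n = log₂(118.8/85.01) = ln(1.3975)/ln 2 ≈ 0.48283 half-lives.
t = n × t½ = 0.48283 × 3.773 ≈ 1.8217 hours.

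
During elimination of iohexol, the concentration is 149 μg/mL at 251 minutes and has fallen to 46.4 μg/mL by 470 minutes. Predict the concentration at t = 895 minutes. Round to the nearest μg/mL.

5 μg/mL

Over Δt = 470 − 251 = 219 minutes, the level fell by a factor of 149/46.4 ≈ 3.2112.
n = log₂(3.2112) ≈ 1.6831 half-lives, so t½ = 219/1.6831 ≈ 130.12 minutes.
From t = 470 to t = 895: 46.4 × (1/2)^((895−470)/130.12) ≈ 4.8223 μg/mL.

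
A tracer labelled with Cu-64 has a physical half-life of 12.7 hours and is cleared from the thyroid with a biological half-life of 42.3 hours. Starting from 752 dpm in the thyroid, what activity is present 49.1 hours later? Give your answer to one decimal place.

23.1 dpm

1/t_eff = 1/t_phys + 1/t_biol = 1/12.7 + 1/42.3 = 0.10238 per hour.
t_eff = 12.7 × 42.3 / (12.7 + 42.3) ≈ 9.7675 hours.
Remaining = 752 × (1/2)^(49.1/9.7675) = 752 × (1/2)^5.0269 ≈ 23.066 dpm.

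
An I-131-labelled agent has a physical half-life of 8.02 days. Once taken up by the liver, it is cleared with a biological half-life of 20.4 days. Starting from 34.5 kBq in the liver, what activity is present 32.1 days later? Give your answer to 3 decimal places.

0.723 kBq

1/t_eff = 1/t_phys + 1/t_biol = 1/8.02 + 1/20.4 = 0.17371 per day.
t_eff = 8.02 × 20.4 / (8.02 + 20.4) ≈ 5.7568 days.
Remaining = 34.5 × (1/2)^(32.1/5.7568) = 34.5 × (1/2)^5.576 ≈ 0.72322 kBq.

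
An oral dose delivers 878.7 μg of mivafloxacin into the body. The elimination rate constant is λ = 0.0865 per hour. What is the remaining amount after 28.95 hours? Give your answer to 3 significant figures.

71.8 μg

t½ = ln 2 / λ = 0.69315 / 0.0865 ≈ 8.0133 hours.
Number of half-lives: n = 28.95/8.0133 ≈ 3.6128.
Remaining = 878.7 × (1/2)^3.6128 = 878.7 × 0.081743 ≈ 71.828 μg.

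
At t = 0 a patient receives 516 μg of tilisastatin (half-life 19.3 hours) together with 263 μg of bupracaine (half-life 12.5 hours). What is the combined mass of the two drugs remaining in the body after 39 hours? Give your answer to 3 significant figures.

tilisastatin: 516 × (1/2)^(39/19.3) = 516 × (1/2)^2.0207 ≈ 127.16 μg.
bupracaine: 263 × (1/2)^(39/12.5) = 263 × (1/2)^3.12 ≈ 30.251 μg.
Total = 127.16 + 30.251 ≈ 157.41 μg.

157 μg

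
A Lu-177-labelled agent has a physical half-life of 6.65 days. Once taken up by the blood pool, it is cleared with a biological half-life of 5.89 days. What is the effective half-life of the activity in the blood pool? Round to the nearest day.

1/t_eff = 1/t_phys + 1/t_biol = 1/6.65 + 1/5.89 = 0.32016 per day.
t_eff = 6.65 × 5.89 / (6.65 + 5.89) ≈ 3.1235 days.

3 days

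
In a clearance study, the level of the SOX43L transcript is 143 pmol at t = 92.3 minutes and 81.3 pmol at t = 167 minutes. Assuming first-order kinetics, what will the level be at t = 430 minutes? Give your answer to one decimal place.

11.1 pmol

Over Δt = 167 − 92.3 = 74.7 minutes, the level fell by a factor of 143/81.3 ≈ 1.7589.
n = log₂(1.7589) ≈ 0.81469 half-lives, so t½ = 74.7/0.81469 ≈ 91.692 minutes.
From t = 167 to t = 430: 81.3 × (1/2)^((430−167)/91.692) ≈ 11.134 pmol.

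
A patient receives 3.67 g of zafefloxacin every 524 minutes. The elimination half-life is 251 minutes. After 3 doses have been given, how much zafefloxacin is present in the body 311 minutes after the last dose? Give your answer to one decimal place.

2.0 g

The 3 doses were given 1359, 835, 311 minutes ago.
Total = 3.67·(1/2)^(1359/251) + 3.67·(1/2)^(835/251) + 3.67·(1/2)^(311/251)
      = 0.086057 + 0.36579 + 1.5548 ≈ 2.0067 g.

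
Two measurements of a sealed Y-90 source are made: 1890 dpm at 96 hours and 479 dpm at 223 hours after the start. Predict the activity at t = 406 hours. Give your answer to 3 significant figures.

Over Δt = 223 − 96 = 127 hours, the level fell by a factor of 1890/479 ≈ 3.9457.
n = log₂(3.9457) ≈ 1.9803 half-lives, so t½ = 127/1.9803 ≈ 64.132 hours.
From t = 223 to t = 406: 479 × (1/2)^((406−223)/64.132) ≈ 66.275 dpm.

66.3 dpm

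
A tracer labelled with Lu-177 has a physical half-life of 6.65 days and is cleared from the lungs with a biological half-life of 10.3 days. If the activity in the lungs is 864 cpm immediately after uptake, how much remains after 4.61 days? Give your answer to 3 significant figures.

392 cpm

1/t_eff = 1/t_phys + 1/t_biol = 1/6.65 + 1/10.3 = 0.24746 per day.
t_eff = 6.65 × 10.3 / (6.65 + 10.3) ≈ 4.041 days.
Remaining = 864 × (1/2)^(4.61/4.041) = 864 × (1/2)^1.1408 ≈ 391.83 cpm.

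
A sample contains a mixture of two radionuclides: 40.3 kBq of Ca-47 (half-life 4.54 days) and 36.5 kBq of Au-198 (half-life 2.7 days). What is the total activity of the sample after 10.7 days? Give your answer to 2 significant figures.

Ca-47: 40.3 × (1/2)^(10.7/4.54) = 40.3 × (1/2)^2.3568 ≈ 7.8674 kBq.
Au-198: 36.5 × (1/2)^(10.7/2.7) = 36.5 × (1/2)^3.963 ≈ 2.3406 kBq.
Total = 7.8674 + 2.3406 ≈ 10.208 kBq.

10 kBq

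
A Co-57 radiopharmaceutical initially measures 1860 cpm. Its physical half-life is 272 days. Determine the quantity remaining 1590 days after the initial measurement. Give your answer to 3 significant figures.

Number of half-lives: n = 1590/272 ≈ 5.8456.
Remaining = 1860 × (1/2)^5.8456 = 1860 × 0.01739 ≈ 32.346 cpm.

32.3 cpm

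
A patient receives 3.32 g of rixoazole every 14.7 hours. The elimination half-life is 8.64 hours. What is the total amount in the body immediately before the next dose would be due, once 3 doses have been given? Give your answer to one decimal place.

1.4 g

The 3 doses were given 44.1, 29.4, 14.7 hours ago.
Total = 3.32·(1/2)^(44.1/8.64) + 3.32·(1/2)^(29.4/8.64) + 3.32·(1/2)^(14.7/8.64)
      = 0.096523 + 0.31391 + 1.0209 ≈ 1.4313 g.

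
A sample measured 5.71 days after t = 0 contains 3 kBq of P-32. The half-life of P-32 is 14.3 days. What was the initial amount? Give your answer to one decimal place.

Number of half-lives elapsed: n = 5.71/14.3 ≈ 0.3993.
A₀ = A × 2^n = 3 × 2^0.3993 = 3 × 1.3189 ≈ 3.9566 kBq.

4.0 kBq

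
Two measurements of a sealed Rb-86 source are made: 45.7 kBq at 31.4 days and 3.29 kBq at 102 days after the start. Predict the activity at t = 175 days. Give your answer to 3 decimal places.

Over Δt = 102 − 31.4 = 70.6 days, the level fell by a factor of 45.7/3.29 ≈ 13.891.
n = log₂(13.891) ≈ 3.796 half-lives, so t½ = 70.6/3.796 ≈ 18.598 days.
From t = 102 to t = 175: 3.29 × (1/2)^((175−102)/18.598) ≈ 0.21659 kBq.

0.217 kBq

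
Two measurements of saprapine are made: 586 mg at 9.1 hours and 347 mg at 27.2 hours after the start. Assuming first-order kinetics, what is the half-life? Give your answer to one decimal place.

23.9 hours

Over Δt = 27.2 − 9.1 = 18.1 hours, the level fell by a factor of 586/347 ≈ 1.6888.
n = log₂(1.6888) ≈ 0.75597 half-lives, so t½ = 18.1/0.75597 ≈ 23.943 hours.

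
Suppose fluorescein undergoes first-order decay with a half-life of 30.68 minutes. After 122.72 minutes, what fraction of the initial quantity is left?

n = 122.72/30.68 ≈ 4 half-lives.
Fraction remaining = (1/2)^4 ≈ 0.0625.

0.0625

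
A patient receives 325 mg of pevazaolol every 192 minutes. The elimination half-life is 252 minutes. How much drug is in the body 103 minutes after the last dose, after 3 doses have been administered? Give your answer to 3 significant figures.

474 mg

The 3 doses were given 487, 295, 103 minutes ago.
Total = 325·(1/2)^(487/252) + 325·(1/2)^(295/252) + 325·(1/2)^(103/252)
      = 85.139 + 144.37 + 244.82 ≈ 474.33 mg.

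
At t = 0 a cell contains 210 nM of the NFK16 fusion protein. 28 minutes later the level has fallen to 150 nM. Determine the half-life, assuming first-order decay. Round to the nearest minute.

A/A₀ = 150/210 ≈ 0.71429.
n = log₂(1.4) ≈ 0.48543 half-lives elapsed in 28 minutes.
t½ = 28/0.48543 ≈ 57.681 minutes.

58 minutes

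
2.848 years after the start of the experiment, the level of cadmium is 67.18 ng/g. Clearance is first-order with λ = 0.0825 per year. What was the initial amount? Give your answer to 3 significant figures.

85.0 ng/g

t½ = ln 2 / λ = 0.69315 / 0.0825 ≈ 8.4018 years.
Number of half-lives elapsed: n = 2.848/8.4018 ≈ 0.33898.
A₀ = A × 2^n = 67.18 × 2^0.33898 = 67.18 × 1.2649 ≈ 84.973 ng/g.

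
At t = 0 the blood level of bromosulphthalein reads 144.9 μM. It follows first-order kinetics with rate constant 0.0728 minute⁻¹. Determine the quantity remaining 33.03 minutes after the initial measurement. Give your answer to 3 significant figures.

13.1 μM

t½ = ln 2 / λ = 0.69315 / 0.0728 ≈ 9.5213 minutes.
Number of half-lives: n = 33.03/9.5213 ≈ 3.4691.
Remaining = 144.9 × (1/2)^3.4691 = 144.9 × 0.090303 ≈ 13.085 μM.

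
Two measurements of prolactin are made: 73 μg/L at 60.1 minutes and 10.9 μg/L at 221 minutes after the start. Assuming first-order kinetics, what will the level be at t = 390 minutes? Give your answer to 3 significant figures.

1.48 μg/L

Over Δt = 221 − 60.1 = 160.9 minutes, the level fell by a factor of 73/10.9 ≈ 6.6972.
n = log₂(6.6972) ≈ 2.7436 half-lives, so t½ = 160.9/2.7436 ≈ 58.646 minutes.
From t = 221 to t = 390: 10.9 × (1/2)^((390−221)/58.646) ≈ 1.4789 μg/L.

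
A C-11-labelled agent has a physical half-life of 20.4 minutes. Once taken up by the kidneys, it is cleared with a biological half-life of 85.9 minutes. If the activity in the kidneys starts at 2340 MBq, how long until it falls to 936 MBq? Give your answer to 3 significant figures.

21.8 minutes

1/t_eff = 1/t_phys + 1/t_biol = 1/20.4 + 1/85.9 = 0.060661 per minute.
t_eff = 20.4 × 85.9 / (20.4 + 85.9) ≈ 16.485 minutes.
n = log₂(2340/936) ≈ 1.3219; t = 1.3219 × 16.485 ≈ 21.792 minutes.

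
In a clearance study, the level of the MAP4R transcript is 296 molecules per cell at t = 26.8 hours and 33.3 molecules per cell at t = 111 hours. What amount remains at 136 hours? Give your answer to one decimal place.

17.4 molecules per cell

Over Δt = 111 − 26.8 = 84.2 hours, the level fell by a factor of 296/33.3 ≈ 8.8889.
n = log₂(8.8889) ≈ 3.152 half-lives, so t½ = 84.2/3.152 ≈ 26.713 hours.
From t = 111 to t = 136: 33.3 × (1/2)^((136−111)/26.713) ≈ 17.407 molecules per cell.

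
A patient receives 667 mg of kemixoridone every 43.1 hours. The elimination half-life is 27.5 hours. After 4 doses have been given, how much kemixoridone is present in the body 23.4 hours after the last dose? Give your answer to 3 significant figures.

551 mg

The 4 doses were given 152.7, 109.6, 66.5, 23.4 hours ago.
Total = 667·(1/2)^(152.7/27.5) + 667·(1/2)^(109.6/27.5) + 667·(1/2)^(66.5/27.5) + 667·(1/2)^(23.4/27.5)
      = 14.21 + 42.11 + 124.79 + 369.81 ≈ 550.92 mg.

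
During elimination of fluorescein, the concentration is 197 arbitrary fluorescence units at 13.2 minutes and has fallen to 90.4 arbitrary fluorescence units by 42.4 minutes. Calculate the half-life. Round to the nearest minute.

26 minutes

Over Δt = 42.4 − 13.2 = 29.2 minutes, the level fell by a factor of 197/90.4 ≈ 2.1792.
n = log₂(2.1792) ≈ 1.1238 half-lives, so t½ = 29.2/1.1238 ≈ 25.983 minutes.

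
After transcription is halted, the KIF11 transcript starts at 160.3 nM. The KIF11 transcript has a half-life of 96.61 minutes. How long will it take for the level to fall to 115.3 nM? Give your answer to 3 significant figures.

Fraction remaining = 115.3/160.3 ≈ 0.71928.
n = log₂(160.3/115.3) = ln(1.3903)/ln 2 ≈ 0.47538 half-lives.
t = n × t½ = 0.47538 × 96.61 ≈ 45.927 minutes.

45.9 minutes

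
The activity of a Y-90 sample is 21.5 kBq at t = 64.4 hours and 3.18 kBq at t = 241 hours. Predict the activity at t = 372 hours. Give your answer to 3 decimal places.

0.770 kBq

Over Δt = 241 − 64.4 = 176.6 hours, the level fell by a factor of 21.5/3.18 ≈ 6.761.
n = log₂(6.761) ≈ 2.7572 half-lives, so t½ = 176.6/2.7572 ≈ 64.05 hours.
From t = 241 to t = 372: 3.18 × (1/2)^((372−241)/64.05) ≈ 0.77043 kBq.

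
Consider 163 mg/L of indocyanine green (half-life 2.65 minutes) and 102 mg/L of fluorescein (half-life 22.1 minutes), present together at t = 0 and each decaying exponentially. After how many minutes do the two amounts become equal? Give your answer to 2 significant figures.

Set 163·(1/2)^(t/2.65) = 102·(1/2)^(t/22.1).
Taking log₂: log₂(163/102) = t·(1/2.65 − 1/22.1).
log₂(1.598) = 0.6763; 1/2.65 − 1/22.1 = 0.33211.
t = 0.6763 / 0.33211 ≈ 2.0364 minutes.

2.0 minutes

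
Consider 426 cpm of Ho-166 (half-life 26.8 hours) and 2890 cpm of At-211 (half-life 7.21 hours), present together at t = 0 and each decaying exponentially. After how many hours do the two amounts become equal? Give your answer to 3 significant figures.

Set 426·(1/2)^(t/26.8) = 2890·(1/2)^(t/7.21).
Taking log₂: log₂(426/2890) = t·(1/26.8 − 1/7.21).
log₂(0.1474) = -2.7621; 1/26.8 − 1/7.21 = -0.10138.
t = -2.7621 / -0.10138 ≈ 27.245 hours.

27.2 hours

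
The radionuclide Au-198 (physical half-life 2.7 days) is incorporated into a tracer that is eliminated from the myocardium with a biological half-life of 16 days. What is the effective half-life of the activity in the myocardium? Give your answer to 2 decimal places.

2.31 days

1/t_eff = 1/t_phys + 1/t_biol = 1/2.7 + 1/16 = 0.43287 per day.
t_eff = 2.7 × 16 / (2.7 + 16) ≈ 2.3102 days.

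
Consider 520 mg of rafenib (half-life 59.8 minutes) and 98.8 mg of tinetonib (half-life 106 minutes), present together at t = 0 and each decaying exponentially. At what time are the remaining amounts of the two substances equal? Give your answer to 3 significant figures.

Set 520·(1/2)^(t/59.8) = 98.8·(1/2)^(t/106).
Taking log₂: log₂(520/98.8) = t·(1/59.8 − 1/106).
log₂(5.2632) = 2.3959; 1/59.8 − 1/106 = 0.0072884.
t = 2.3959 / 0.0072884 ≈ 328.73 minutes.

329 minutes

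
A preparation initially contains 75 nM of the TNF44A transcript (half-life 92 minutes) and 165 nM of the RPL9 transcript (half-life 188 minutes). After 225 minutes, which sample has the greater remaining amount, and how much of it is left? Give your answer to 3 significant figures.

RPL9 transcript, 72.0 nM

TNF44A transcript: 75 × (1/2)^2.4457 ≈ 13.767 nM.
RPL9 transcript: 165 × (1/2)^1.1968 ≈ 71.979 nM.
RPL9 transcript has more remaining, at ≈ 71.979 nM.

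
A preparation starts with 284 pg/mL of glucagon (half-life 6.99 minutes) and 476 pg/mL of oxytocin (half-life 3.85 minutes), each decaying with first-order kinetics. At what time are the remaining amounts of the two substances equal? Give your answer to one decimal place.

Set 284·(1/2)^(t/6.99) = 476·(1/2)^(t/3.85).
Taking log₂: log₂(284/476) = t·(1/6.99 − 1/3.85).
log₂(0.59664) = -0.74507; 1/6.99 − 1/3.85 = -0.11668.
t = -0.74507 / -0.11668 ≈ 6.3857 minutes.

6.4 minutes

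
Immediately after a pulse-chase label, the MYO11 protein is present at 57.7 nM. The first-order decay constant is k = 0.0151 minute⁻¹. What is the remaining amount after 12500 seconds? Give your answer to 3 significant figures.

t½ = ln 2 / k = 0.69315 / 0.0151 ≈ 45.904 minutes.
Convert the elapsed time: 12500 seconds = 208.333 minutes.
Number of half-lives: n = 208.333/45.904 ≈ 4.5385.
Remaining = 57.7 × (1/2)^4.5385 = 57.7 × 0.043031 ≈ 2.4829 nM.

2.48 nM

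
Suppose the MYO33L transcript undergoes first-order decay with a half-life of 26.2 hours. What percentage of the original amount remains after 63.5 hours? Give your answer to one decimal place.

n = 63.5/26.2 ≈ 2.4237 half-lives.
Fraction remaining = (1/2)^2.4237 ≈ 0.18638, i.e. 18.638%.

18.6%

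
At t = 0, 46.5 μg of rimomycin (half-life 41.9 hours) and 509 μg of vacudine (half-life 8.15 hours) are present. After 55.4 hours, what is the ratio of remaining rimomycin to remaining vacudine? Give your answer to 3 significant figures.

rimomycin: 46.5 × (1/2)^(55.4/41.9) = 46.5 × (1/2)^1.3222 ≈ 18.597 μg.
vacudine: 509 × (1/2)^(55.4/8.15) = 509 × (1/2)^6.7975 ≈ 4.5756 μg.
Ratio ≈ 18.597 / 4.5756 ≈ 4.0642.

4.06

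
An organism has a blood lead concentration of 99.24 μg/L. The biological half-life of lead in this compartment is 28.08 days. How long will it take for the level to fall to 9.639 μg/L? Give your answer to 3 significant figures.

94.5 days

Fraction remaining = 9.639/99.24 ≈ 0.097128.
n = log₂(99.24/9.639) = ln(10.296)/ln 2 ≈ 3.364 half-lives.
t = n × t½ = 3.364 × 28.08 ≈ 94.46 days.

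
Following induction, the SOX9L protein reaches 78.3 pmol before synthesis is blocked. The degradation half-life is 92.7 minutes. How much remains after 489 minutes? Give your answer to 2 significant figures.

2.0 pmol

Number of half-lives: n = 489/92.7 ≈ 5.2751.
Remaining = 78.3 × (1/2)^5.2751 = 78.3 × 0.025825 ≈ 2.0221 pmol.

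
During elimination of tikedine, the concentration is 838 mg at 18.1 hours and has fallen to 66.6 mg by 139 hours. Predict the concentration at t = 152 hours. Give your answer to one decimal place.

50.7 mg

Over Δt = 139 − 18.1 = 120.9 hours, the level fell by a factor of 838/66.6 ≈ 12.583.
n = log₂(12.583) ≈ 3.6534 half-lives, so t½ = 120.9/3.6534 ≈ 33.093 hours.
From t = 139 to t = 152: 66.6 × (1/2)^((152−139)/33.093) ≈ 50.725 mg.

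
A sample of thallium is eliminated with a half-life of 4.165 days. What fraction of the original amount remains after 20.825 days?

0.03125

n = 20.825/4.165 ≈ 5 half-lives.
Fraction remaining = (1/2)^5 ≈ 0.03125.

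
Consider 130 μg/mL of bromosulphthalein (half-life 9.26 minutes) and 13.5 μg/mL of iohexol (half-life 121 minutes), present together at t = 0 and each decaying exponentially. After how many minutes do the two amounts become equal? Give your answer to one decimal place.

32.8 minutes

Set 130·(1/2)^(t/9.26) = 13.5·(1/2)^(t/121).
Taking log₂: log₂(130/13.5) = t·(1/9.26 − 1/121).
log₂(9.6296) = 3.2675; 1/9.26 − 1/121 = 0.099727.
t = 3.2675 / 0.099727 ≈ 32.764 minutes.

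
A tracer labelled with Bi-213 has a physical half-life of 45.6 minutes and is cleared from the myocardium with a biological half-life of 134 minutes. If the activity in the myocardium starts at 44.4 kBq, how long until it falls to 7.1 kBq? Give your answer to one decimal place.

90.0 minutes

1/t_eff = 1/t_phys + 1/t_biol = 1/45.6 + 1/134 = 0.029393 per minute.
t_eff = 45.6 × 134 / (45.6 + 134) ≈ 34.022 minutes.
n = log₂(44.4/7.1) ≈ 2.6447; t = 2.6447 × 34.022 ≈ 89.978 minutes.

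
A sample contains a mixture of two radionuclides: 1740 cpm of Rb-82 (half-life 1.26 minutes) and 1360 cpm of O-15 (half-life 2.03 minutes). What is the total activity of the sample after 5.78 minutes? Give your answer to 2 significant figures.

Rb-82: 1740 × (1/2)^(5.78/1.26) = 1740 × (1/2)^4.5873 ≈ 72.383 cpm.
O-15: 1360 × (1/2)^(5.78/2.03) = 1360 × (1/2)^2.8473 ≈ 188.98 cpm.
Total = 72.383 + 188.98 ≈ 261.36 cpm.

260 cpm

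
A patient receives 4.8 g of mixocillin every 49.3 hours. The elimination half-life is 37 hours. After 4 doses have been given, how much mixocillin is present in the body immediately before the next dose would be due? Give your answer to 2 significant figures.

The 4 doses were given 197.2, 147.9, 98.6, 49.3 hours ago.
Total = 4.8·(1/2)^(197.2/37) + 4.8·(1/2)^(147.9/37) + 4.8·(1/2)^(98.6/37) + 4.8·(1/2)^(49.3/37)
      = 0.11935 + 0.30056 + 0.7569 + 1.9061 ≈ 3.0829 g.

3.1 g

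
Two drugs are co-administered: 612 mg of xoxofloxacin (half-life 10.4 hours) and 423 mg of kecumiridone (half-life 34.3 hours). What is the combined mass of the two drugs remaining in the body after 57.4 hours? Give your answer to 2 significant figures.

150 mg

xoxofloxacin: 612 × (1/2)^(57.4/10.4) = 612 × (1/2)^5.5192 ≈ 13.344 mg.
kecumiridone: 423 × (1/2)^(57.4/34.3) = 423 × (1/2)^1.6735 ≈ 132.61 mg.
Total = 13.344 + 132.61 ≈ 145.95 mg.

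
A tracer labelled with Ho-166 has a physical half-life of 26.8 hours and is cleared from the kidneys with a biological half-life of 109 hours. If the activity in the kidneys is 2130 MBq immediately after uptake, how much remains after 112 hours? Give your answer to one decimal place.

57.7 MBq

1/t_eff = 1/t_phys + 1/t_biol = 1/26.8 + 1/109 = 0.046488 per hour.
t_eff = 26.8 × 109 / (26.8 + 109) ≈ 21.511 hours.
Remaining = 2130 × (1/2)^(112/21.511) = 2130 × (1/2)^5.2066 ≈ 57.68 MBq.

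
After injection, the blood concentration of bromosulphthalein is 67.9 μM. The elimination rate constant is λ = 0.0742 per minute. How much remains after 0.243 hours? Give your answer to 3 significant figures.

23.0 μM

t½ = ln 2 / λ = 0.69315 / 0.0742 ≈ 9.3416 minutes.
Convert the elapsed time: 0.243 hours = 14.58 minutes.
Number of half-lives: n = 14.58/9.3416 ≈ 1.5608.
Remaining = 67.9 × (1/2)^1.5608 = 67.9 × 0.33897 ≈ 23.016 μM.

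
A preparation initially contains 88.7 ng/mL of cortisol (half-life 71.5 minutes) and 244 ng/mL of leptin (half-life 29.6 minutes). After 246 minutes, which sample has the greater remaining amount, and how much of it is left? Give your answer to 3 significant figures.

cortisol: 88.7 × (1/2)^3.4406 ≈ 8.1698 ng/mL.
leptin: 244 × (1/2)^8.3108 ≈ 0.7684 ng/mL.
Cortisol has more remaining, at ≈ 8.1698 ng/mL.

cortisol, 8.17 ng/mL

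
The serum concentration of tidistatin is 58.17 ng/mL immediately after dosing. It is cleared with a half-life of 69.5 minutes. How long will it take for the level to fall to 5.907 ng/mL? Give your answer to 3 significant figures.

229 minutes

Fraction remaining = 5.907/58.17 ≈ 0.10155.
n = log₂(58.17/5.907) = ln(9.8476)/ln 2 ≈ 3.2998 half-lives.
t = n × t½ = 3.2998 × 69.5 ≈ 229.33 minutes.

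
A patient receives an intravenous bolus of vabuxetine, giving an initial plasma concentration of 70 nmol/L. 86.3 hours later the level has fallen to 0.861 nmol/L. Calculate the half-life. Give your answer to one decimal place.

A/A₀ = 0.861/70 ≈ 0.0123.
n = log₂(81.301) ≈ 6.3452 half-lives elapsed in 86.3 hours.
t½ = 86.3/6.3452 ≈ 13.601 hours.

13.6 hours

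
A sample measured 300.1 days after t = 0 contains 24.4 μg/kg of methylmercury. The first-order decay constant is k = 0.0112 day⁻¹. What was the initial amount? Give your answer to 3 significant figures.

t½ = ln 2 / k = 0.69315 / 0.0112 ≈ 61.888 days.
Number of half-lives elapsed: n = 300.1/61.888 ≈ 4.8491.
A₀ = A × 2^n = 24.4 × 2^4.8491 = 24.4 × 28.821 ≈ 703.24 μg/kg.

703 μg/kg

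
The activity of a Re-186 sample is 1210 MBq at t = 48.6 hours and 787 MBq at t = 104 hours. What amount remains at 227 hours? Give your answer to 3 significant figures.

303 MBq

Over Δt = 104 − 48.6 = 55.4 hours, the level fell by a factor of 1210/787 ≈ 1.5375.
n = log₂(1.5375) ≈ 0.62057 half-lives, so t½ = 55.4/0.62057 ≈ 89.273 hours.
From t = 104 to t = 227: 787 × (1/2)^((227−104)/89.273) ≈ 302.84 MBq.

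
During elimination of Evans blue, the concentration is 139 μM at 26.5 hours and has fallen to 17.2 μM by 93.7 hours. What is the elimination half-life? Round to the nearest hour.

Over Δt = 93.7 − 26.5 = 67.2 hours, the level fell by a factor of 139/17.2 ≈ 8.0814.
n = log₂(8.0814) ≈ 3.0146 half-lives, so t½ = 67.2/3.0146 ≈ 22.291 hours.

22 hours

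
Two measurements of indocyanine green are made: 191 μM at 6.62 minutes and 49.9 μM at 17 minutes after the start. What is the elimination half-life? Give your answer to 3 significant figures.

5.36 minutes

Over Δt = 17 − 6.62 = 10.38 minutes, the level fell by a factor of 191/49.9 ≈ 3.8277.
n = log₂(3.8277) ≈ 1.9365 half-lives, so t½ = 10.38/1.9365 ≈ 5.3603 minutes.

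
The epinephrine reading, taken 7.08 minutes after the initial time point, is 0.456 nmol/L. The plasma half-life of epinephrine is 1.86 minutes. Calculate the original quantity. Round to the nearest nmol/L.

6 nmol/L

Number of half-lives elapsed: n = 7.08/1.86 ≈ 3.8065.
A₀ = A × 2^n = 0.456 × 2^3.8065 = 0.456 × 13.991 ≈ 6.38 nmol/L.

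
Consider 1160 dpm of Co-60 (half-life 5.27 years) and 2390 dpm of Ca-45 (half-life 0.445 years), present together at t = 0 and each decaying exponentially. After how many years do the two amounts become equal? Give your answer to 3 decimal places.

Set 1160·(1/2)^(t/5.27) = 2390·(1/2)^(t/0.445).
Taking log₂: log₂(1160/2390) = t·(1/5.27 − 1/0.445).
log₂(0.48536) = -1.0429; 1/5.27 − 1/0.445 = -2.0574.
t = -1.0429 / -2.0574 ≈ 0.50689 years.

0.507 years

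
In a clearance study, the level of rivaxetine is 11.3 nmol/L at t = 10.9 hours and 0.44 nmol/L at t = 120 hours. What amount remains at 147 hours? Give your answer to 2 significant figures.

0.20 nmol/L

Over Δt = 120 − 10.9 = 109.1 hours, the level fell by a factor of 11.3/0.44 ≈ 25.682.
n = log₂(25.682) ≈ 4.6827 half-lives, so t½ = 109.1/4.6827 ≈ 23.299 hours.
From t = 120 to t = 147: 0.44 × (1/2)^((147−120)/23.299) ≈ 0.19706 nmol/L.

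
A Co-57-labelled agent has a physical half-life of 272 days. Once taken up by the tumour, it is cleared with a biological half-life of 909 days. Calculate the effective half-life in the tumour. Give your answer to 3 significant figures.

209 days

1/t_eff = 1/t_phys + 1/t_biol = 1/272 + 1/909 = 0.0047766 per day.
t_eff = 272 × 909 / (272 + 909) ≈ 209.35 days.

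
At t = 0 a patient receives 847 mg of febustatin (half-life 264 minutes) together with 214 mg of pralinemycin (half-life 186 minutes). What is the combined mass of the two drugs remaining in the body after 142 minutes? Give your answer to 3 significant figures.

709 mg

febustatin: 847 × (1/2)^(142/264) = 847 × (1/2)^0.53788 ≈ 583.4 mg.
pralinemycin: 214 × (1/2)^(142/186) = 214 × (1/2)^0.76344 ≈ 126.07 mg.
Total = 583.4 + 126.07 ≈ 709.46 mg.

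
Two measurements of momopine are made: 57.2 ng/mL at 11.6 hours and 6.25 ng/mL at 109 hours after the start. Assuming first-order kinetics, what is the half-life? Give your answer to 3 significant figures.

Over Δt = 109 − 11.6 = 97.4 hours, the level fell by a factor of 57.2/6.25 ≈ 9.152.
n = log₂(9.152) ≈ 3.1941 half-lives, so t½ = 97.4/3.1941 ≈ 30.494 hours.

30.5 hours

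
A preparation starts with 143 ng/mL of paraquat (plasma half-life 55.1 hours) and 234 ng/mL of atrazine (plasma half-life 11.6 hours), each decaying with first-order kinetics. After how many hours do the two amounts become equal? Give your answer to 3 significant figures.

Set 143·(1/2)^(t/55.1) = 234·(1/2)^(t/11.6).
Taking log₂: log₂(143/234) = t·(1/55.1 − 1/11.6).
log₂(0.61111) = -0.71049; 1/55.1 − 1/11.6 = -0.068058.
t = -0.71049 / -0.068058 ≈ 10.44 hours.

10.4 hours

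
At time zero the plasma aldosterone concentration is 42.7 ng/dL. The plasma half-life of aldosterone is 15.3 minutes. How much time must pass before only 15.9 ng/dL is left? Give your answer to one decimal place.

21.8 minutes

Fraction remaining = 15.9/42.7 ≈ 0.37237.
n = log₂(42.7/15.9) = ln(2.6855)/ln 2 ≈ 1.4252 half-lives.
t = n × t½ = 1.4252 × 15.3 ≈ 21.806 minutes.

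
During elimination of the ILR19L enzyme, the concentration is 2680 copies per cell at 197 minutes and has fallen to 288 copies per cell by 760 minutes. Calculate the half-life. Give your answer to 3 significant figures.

Over Δt = 760 − 197 = 563 minutes, the level fell by a factor of 2680/288 ≈ 9.3056.
n = log₂(9.3056) ≈ 3.2181 half-lives, so t½ = 563/3.2181 ≈ 174.95 minutes.

175 minutes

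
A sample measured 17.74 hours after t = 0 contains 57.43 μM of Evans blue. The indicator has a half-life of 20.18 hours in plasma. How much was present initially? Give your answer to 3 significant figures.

106 μM

Number of half-lives elapsed: n = 17.74/20.18 ≈ 0.87909.
A₀ = A × 2^n = 57.43 × 2^0.87909 = 57.43 × 1.8392 ≈ 105.63 μM.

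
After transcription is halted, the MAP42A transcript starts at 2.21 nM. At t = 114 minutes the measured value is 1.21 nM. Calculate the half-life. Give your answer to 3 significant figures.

131 minutes

A/A₀ = 1.21/2.21 ≈ 0.54751.
n = log₂(1.8264) ≈ 0.86904 half-lives elapsed in 114 minutes.
t½ = 114/0.86904 ≈ 131.18 minutes.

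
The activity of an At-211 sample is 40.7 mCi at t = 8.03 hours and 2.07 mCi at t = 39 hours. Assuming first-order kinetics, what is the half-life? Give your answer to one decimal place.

Over Δt = 39 − 8.03 = 30.97 hours, the level fell by a factor of 40.7/2.07 ≈ 19.662.
n = log₂(19.662) ≈ 4.2973 half-lives, so t½ = 30.97/4.2973 ≈ 7.2068 hours.

7.2 hours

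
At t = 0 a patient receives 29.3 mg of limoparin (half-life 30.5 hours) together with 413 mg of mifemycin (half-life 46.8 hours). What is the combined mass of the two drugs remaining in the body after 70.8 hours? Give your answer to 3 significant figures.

limoparin: 29.3 × (1/2)^(70.8/30.5) = 29.3 × (1/2)^2.3213 ≈ 5.8625 mg.
mifemycin: 413 × (1/2)^(70.8/46.8) = 413 × (1/2)^1.5128 ≈ 144.73 mg.
Total = 5.8625 + 144.73 ≈ 150.59 mg.

151 mg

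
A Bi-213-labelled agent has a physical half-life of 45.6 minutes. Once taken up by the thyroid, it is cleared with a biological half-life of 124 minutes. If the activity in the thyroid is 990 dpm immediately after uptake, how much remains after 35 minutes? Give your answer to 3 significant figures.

1/t_eff = 1/t_phys + 1/t_biol = 1/45.6 + 1/124 = 0.029994 per minute.
t_eff = 45.6 × 124 / (45.6 + 124) ≈ 33.34 minutes.
Remaining = 990 × (1/2)^(35/33.34) = 990 × (1/2)^1.0498 ≈ 478.2 dpm.

478 dpm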